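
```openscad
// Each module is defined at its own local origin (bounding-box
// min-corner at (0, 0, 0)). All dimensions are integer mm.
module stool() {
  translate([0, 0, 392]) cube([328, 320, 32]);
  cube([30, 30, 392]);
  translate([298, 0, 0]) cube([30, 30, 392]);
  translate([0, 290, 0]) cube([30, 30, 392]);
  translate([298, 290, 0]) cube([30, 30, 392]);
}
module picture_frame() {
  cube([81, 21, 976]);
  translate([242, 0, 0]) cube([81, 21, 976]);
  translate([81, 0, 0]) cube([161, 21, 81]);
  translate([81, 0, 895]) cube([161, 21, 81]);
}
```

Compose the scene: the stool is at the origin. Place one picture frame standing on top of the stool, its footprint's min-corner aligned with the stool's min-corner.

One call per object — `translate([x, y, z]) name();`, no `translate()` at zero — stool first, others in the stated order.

stool();
translate([0, 0, 424]) picture_frame();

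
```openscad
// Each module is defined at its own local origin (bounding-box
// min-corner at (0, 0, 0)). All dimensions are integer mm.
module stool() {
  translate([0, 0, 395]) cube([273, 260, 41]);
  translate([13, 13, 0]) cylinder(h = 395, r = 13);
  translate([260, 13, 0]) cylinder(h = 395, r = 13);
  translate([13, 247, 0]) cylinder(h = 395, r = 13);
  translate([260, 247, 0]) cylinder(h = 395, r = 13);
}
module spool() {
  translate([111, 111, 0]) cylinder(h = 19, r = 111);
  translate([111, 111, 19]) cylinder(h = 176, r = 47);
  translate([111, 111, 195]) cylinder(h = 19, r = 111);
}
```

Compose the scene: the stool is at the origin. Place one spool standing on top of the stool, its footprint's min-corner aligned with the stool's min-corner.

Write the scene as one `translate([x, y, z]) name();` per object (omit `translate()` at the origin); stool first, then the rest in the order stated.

stool();
translate([0, 0, 436]) spool();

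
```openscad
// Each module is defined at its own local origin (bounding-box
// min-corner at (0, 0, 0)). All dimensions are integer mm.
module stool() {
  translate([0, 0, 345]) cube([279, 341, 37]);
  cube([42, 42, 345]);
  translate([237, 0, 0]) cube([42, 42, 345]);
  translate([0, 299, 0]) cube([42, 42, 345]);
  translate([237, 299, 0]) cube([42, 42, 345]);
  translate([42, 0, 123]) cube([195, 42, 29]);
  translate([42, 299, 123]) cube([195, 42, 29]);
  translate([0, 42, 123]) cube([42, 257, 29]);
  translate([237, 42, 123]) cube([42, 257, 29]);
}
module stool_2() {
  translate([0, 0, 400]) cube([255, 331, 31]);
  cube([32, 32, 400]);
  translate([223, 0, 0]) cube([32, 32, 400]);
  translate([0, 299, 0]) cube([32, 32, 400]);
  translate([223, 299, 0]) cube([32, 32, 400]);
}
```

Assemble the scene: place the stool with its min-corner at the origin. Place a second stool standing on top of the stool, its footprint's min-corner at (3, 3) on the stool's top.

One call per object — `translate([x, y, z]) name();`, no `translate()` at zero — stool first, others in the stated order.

stool();
translate([3, 3, 382]) stool_2();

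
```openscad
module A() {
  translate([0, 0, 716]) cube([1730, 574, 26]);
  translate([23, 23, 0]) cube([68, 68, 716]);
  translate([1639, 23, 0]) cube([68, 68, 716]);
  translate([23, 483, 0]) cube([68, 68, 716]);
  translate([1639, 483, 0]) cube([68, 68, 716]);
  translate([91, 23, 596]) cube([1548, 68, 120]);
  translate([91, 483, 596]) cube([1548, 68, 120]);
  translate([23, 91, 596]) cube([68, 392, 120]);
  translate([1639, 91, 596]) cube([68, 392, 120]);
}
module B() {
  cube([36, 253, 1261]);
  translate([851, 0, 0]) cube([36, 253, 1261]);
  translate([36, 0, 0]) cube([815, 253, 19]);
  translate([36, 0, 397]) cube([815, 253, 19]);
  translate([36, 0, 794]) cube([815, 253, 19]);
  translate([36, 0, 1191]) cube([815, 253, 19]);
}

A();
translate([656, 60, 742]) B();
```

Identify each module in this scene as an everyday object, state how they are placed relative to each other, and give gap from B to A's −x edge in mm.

The bookshelf's min-x is at 656; the table's min-x is 0; gap = 656 mm.

A is a table. B is a bookshelf. The bookshelf is on top of the table. The gap from the bookshelf to the table's −x edge is 656 mm.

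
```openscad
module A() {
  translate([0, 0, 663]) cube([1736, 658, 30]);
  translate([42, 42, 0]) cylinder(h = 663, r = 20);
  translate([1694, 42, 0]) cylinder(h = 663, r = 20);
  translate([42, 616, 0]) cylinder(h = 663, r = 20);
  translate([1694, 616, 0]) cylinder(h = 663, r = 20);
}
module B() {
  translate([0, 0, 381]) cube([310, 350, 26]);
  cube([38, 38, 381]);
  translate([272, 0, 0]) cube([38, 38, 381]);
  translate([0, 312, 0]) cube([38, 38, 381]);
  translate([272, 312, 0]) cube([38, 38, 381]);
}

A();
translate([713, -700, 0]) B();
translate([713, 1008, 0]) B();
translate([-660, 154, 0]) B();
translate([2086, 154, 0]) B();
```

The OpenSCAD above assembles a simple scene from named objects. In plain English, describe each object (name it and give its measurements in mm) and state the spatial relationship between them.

A is a rectangular dining table. The top is 1736×658×30 mm with its upper surface at z = 693 mm. It stands on four round legs of 40 mm diameter, each leg's bounding box inset 22 mm from the nearest pair of top edges, running from the floor to the underside of the top.

B is a four-legged stool. The seat is a 310×350×26 mm slab whose top surface is at z = 407 mm; four square legs, each 38×38 mm in cross-section, run from the floor (z = 0) to the underside of the seat, each flush with a corner of the seat.

Four stools sit around the table at the −y, +y, −x, +x sides.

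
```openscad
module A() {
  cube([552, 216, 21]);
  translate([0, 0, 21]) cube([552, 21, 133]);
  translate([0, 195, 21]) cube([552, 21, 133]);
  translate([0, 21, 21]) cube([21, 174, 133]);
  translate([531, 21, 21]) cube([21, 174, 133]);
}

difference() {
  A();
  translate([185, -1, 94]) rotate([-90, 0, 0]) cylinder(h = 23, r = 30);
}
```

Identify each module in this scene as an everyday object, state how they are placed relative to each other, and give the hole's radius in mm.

The subtracted cylinder has r = 30 mm.

A is an open box. The open box has a circular hole through its front wall. The hole's radius is 30 mm.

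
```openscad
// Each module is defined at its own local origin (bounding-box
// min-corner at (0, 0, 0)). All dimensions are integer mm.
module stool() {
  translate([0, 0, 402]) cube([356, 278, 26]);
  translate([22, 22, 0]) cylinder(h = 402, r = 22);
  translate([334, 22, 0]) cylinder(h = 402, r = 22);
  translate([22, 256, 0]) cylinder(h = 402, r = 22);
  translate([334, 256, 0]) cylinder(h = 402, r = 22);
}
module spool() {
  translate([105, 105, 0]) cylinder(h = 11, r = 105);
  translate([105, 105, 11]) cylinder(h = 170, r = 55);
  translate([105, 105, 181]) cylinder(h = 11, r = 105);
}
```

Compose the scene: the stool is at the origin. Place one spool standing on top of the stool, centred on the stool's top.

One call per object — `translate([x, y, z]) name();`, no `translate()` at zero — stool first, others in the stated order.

stool();
translate([73, 34, 428]) spool();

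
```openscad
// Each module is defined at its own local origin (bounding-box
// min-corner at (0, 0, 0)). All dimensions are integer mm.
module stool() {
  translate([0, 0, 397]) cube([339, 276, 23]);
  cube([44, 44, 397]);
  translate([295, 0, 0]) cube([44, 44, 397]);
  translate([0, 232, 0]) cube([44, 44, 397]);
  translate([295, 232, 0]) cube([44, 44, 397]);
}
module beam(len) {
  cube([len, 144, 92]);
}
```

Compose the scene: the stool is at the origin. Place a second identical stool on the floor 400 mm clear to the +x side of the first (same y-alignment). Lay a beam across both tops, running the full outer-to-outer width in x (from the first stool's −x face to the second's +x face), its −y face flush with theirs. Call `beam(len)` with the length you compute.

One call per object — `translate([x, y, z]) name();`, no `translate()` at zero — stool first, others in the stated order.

stool();
translate([739, 0, 0]) stool();
translate([0, 0, 420]) beam(1078);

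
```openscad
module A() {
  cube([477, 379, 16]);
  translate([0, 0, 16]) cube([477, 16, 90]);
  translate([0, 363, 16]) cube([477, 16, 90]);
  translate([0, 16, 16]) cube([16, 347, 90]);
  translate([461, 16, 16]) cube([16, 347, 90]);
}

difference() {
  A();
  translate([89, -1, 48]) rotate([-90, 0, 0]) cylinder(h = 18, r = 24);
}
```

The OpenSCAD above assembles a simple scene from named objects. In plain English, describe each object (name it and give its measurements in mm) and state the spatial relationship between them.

A is an open-topped rectangular box: outside dimensions 477×379×106 mm, with a uniform wall and base thickness of 16 mm. The base is a full 477×379 slab on the floor; four walls sit on top of the base. The front and back walls (the −y and +y sides) span the full width; the two side walls fit between them.

The open box has a circular hole of radius 24 mm through its front wall, centred at (x = 89, z = 48).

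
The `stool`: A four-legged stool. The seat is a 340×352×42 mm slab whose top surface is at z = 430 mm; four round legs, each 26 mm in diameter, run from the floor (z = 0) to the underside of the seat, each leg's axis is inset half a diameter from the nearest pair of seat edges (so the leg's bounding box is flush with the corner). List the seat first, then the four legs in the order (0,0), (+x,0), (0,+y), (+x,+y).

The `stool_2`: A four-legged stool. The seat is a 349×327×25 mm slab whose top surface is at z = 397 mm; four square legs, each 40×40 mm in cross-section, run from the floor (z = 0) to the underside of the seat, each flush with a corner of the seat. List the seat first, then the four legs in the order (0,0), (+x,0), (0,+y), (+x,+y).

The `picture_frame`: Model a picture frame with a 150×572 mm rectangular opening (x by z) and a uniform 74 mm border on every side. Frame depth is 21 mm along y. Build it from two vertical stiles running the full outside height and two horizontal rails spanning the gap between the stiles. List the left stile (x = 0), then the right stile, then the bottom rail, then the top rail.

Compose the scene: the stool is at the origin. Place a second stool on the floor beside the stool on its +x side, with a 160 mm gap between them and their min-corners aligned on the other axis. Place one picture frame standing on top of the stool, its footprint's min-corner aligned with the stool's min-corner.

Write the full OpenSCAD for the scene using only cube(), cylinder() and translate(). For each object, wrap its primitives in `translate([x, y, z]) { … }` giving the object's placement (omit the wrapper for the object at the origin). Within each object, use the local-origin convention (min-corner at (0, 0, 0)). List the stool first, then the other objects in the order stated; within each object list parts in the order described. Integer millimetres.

translate([0, 0, 388]) cube([340, 352, 42]);
translate([13, 13, 0]) cylinder(h = 388, r = 13);
translate([327, 13, 0]) cylinder(h = 388, r = 13);
translate([13, 339, 0]) cylinder(h = 388, r = 13);
translate([327, 339, 0]) cylinder(h = 388, r = 13);
translate([500, 0, 0]) {
  translate([0, 0, 372]) cube([349, 327, 25]);
  cube([40, 40, 372]);
  translate([309, 0, 0]) cube([40, 40, 372]);
  translate([0, 287, 0]) cube([40, 40, 372]);
  translate([309, 287, 0]) cube([40, 40, 372]);
}
translate([0, 0, 430]) {
  cube([74, 21, 720]);
  translate([224, 0, 0]) cube([74, 21, 720]);
  translate([74, 0, 0]) cube([150, 21, 74]);
  translate([74, 0, 646]) cube([150, 21, 74]);
}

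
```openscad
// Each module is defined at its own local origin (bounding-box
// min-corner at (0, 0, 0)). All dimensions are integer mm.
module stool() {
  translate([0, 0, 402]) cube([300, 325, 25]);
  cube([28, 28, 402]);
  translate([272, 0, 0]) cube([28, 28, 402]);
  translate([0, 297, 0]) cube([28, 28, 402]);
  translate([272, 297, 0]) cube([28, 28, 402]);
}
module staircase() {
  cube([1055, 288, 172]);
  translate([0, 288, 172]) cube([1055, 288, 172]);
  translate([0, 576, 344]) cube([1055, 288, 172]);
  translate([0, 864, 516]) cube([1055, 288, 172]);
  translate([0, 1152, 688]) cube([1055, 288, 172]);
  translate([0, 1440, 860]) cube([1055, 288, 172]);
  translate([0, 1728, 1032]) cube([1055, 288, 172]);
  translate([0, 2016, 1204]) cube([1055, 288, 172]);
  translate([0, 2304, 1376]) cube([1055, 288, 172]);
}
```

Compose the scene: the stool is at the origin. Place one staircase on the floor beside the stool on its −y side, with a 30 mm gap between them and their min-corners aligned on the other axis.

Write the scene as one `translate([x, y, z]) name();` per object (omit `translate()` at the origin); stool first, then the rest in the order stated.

stool();
translate([0, -2622, 0]) staircase();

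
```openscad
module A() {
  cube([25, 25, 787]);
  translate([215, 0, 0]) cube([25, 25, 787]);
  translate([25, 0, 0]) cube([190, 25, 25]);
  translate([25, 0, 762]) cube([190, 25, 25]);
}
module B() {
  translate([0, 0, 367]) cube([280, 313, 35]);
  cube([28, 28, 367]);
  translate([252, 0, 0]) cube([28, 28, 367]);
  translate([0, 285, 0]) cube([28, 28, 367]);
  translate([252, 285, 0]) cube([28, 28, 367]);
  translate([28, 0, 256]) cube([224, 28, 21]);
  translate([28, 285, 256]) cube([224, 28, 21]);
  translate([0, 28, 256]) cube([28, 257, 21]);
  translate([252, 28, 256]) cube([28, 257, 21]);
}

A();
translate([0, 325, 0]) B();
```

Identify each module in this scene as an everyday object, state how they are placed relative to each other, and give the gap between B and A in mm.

A is a picture frame. B is a stool. The stool is on the floor beside the picture frame on its +y side. The gap between the stool and the picture frame is 300 mm.

The stool's nearest face is 300 mm from the picture frame's +y face.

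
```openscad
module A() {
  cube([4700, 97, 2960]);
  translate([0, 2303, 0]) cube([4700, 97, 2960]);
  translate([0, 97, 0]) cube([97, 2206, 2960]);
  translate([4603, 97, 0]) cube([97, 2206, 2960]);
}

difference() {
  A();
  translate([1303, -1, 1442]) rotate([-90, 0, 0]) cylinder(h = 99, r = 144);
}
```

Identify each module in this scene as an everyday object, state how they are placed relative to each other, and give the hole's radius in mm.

A is a house frame. The house frame has a circular hole through its front wall. The hole's radius is 144 mm.

The subtracted cylinder has r = 144 mm.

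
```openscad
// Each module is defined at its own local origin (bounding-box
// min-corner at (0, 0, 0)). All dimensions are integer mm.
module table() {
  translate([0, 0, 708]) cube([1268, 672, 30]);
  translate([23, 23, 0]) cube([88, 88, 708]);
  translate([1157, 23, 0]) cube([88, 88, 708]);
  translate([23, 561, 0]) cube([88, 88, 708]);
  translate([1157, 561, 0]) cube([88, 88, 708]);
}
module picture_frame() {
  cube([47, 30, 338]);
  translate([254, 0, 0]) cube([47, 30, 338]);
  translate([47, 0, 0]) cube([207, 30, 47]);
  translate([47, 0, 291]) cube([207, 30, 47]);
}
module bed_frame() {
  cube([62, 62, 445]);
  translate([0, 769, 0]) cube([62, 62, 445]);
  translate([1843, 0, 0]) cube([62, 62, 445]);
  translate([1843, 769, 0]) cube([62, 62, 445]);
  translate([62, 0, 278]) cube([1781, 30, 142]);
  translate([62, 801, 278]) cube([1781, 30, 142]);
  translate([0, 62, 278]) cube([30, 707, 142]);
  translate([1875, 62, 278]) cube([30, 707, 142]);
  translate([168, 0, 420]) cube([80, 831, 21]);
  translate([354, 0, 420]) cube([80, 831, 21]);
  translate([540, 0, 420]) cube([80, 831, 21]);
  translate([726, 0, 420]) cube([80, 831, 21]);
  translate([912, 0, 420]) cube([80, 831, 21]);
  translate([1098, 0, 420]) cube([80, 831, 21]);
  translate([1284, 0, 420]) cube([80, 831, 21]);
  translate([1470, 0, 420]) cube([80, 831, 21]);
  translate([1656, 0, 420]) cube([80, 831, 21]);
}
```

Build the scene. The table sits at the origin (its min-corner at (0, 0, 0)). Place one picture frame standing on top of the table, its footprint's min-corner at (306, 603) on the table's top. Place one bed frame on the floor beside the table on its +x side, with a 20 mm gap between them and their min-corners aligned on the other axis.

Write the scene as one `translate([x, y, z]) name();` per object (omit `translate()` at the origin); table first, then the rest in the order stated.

table();
translate([306, 603, 738]) picture_frame();
translate([1288, 0, 0]) bed_frame();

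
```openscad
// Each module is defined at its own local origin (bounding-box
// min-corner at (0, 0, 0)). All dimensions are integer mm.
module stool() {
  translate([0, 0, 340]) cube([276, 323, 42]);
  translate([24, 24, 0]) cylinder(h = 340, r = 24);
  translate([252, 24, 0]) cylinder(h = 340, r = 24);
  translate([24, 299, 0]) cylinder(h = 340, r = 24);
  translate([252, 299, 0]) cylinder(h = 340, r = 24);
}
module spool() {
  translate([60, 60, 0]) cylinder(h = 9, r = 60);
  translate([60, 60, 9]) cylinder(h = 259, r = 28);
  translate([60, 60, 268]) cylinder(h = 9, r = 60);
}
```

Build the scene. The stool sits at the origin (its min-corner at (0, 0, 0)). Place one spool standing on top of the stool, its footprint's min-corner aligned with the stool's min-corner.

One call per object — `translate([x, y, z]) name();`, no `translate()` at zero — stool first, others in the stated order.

stool();
translate([0, 0, 382]) spool();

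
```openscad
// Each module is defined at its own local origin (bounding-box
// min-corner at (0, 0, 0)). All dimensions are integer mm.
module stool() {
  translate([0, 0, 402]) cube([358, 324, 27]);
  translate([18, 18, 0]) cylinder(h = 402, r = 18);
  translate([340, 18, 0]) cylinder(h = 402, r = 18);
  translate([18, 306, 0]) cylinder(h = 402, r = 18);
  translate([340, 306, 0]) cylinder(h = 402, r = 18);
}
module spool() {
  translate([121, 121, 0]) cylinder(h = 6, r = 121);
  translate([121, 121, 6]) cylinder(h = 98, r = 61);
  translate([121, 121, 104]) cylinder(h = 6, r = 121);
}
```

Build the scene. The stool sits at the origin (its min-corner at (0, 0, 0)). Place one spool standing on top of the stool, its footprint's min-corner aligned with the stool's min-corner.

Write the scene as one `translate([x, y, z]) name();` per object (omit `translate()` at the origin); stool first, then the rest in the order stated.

stool();
translate([0, 0, 429]) spool();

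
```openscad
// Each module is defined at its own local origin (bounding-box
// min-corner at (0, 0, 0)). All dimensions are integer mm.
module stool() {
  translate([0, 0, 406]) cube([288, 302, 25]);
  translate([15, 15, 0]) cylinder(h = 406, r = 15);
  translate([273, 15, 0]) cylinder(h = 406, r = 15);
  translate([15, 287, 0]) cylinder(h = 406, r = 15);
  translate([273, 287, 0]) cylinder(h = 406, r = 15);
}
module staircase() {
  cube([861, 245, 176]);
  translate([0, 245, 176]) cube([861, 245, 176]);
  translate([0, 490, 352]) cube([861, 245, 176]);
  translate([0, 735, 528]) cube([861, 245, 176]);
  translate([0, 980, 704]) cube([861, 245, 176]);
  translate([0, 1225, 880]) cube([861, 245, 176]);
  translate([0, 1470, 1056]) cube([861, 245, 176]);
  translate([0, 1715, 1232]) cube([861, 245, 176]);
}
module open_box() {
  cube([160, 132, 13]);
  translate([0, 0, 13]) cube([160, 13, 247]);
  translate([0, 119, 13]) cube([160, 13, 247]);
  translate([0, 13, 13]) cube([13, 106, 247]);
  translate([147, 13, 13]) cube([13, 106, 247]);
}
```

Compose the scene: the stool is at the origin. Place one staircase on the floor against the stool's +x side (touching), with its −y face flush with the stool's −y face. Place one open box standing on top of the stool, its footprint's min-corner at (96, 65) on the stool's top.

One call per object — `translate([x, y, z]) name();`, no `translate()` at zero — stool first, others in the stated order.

stool();
translate([288, 0, 0]) staircase();
translate([96, 65, 431]) open_box();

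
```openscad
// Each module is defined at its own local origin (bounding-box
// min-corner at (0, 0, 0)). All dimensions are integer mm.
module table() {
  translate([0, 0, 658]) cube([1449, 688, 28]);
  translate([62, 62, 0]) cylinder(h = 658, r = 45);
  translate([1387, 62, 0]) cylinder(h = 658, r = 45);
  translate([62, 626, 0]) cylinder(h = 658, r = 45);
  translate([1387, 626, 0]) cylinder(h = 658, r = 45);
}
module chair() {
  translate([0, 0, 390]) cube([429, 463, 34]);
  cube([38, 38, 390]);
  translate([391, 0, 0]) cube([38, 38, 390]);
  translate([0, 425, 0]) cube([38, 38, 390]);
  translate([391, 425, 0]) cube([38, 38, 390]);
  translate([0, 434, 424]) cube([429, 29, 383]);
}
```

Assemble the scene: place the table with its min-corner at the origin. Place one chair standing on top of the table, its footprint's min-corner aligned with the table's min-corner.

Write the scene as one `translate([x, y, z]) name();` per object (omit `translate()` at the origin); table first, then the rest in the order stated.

table();
translate([0, 0, 686]) chair();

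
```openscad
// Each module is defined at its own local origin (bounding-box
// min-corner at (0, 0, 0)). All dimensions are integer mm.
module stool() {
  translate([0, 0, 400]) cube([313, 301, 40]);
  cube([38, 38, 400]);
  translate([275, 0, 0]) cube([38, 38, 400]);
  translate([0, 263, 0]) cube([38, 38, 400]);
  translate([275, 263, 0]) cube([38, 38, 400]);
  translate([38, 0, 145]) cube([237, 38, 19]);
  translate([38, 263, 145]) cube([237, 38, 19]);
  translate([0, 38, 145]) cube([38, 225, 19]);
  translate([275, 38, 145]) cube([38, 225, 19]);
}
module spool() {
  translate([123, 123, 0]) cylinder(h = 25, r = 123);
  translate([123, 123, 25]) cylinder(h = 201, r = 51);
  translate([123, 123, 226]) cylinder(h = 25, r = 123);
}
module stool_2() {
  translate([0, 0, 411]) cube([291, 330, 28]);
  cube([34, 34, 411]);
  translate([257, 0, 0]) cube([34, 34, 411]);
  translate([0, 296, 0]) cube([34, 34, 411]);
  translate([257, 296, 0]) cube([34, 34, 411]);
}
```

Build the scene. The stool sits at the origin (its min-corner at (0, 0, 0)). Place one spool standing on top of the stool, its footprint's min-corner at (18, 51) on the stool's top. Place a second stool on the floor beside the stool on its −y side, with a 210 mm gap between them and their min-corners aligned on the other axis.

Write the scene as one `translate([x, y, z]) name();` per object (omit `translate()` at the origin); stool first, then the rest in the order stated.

stool();
translate([18, 51, 440]) spool();
translate([0, -540, 0]) stool_2();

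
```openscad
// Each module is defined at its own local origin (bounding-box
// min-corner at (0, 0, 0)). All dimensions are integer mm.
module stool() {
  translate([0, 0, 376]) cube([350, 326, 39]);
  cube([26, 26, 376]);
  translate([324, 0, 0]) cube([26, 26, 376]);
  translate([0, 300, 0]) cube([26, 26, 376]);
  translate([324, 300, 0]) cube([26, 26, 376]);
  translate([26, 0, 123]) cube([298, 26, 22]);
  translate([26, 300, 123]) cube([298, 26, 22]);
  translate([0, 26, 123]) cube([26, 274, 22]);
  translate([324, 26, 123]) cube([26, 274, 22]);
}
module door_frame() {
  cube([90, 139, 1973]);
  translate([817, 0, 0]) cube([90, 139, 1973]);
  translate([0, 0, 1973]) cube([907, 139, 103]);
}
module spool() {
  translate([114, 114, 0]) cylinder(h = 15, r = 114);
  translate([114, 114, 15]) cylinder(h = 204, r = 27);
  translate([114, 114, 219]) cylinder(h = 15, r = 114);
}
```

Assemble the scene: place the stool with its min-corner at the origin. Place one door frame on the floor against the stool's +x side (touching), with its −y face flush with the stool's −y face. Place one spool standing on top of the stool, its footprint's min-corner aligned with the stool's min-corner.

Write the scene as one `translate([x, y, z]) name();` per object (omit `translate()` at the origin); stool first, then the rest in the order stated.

stool();
translate([350, 0, 0]) door_frame();
translate([0, 0, 415]) spool();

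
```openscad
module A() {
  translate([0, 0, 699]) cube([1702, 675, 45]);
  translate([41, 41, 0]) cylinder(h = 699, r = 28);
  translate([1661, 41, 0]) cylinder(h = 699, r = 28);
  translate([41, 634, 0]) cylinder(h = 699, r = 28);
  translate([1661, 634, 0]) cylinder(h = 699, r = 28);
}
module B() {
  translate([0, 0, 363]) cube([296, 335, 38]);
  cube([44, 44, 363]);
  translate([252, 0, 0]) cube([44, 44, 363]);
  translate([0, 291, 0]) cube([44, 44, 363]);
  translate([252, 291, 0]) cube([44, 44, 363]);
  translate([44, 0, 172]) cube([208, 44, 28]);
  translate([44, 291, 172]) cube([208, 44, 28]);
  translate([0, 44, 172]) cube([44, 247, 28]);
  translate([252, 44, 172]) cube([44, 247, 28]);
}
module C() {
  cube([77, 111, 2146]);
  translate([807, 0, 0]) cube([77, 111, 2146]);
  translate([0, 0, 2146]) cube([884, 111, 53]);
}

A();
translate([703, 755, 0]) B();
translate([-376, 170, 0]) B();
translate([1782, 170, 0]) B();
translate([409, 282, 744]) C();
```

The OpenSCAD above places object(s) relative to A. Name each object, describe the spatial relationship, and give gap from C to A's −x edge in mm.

The door frame's min-x is at 409; the table's min-x is 0; gap = 409 mm.

A is a table. B is a stool. C is a door frame. Three stools sit around the table at the +y, −x, +x sides. The door frame is on top of the table, centred. The gap from the door frame to the table's −x edge is 409 mm.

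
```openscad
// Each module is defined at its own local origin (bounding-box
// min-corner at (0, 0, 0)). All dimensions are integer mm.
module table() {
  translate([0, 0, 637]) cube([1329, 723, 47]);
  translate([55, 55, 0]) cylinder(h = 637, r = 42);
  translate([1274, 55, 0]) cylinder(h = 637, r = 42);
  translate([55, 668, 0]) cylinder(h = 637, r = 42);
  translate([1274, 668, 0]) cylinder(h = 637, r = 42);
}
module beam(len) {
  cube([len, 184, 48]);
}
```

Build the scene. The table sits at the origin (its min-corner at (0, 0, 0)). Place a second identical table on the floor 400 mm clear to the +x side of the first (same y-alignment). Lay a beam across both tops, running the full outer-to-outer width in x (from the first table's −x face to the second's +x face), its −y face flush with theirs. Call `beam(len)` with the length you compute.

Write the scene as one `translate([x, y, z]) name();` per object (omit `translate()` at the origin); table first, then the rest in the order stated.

table();
translate([1729, 0, 0]) table();
translate([0, 0, 684]) beam(3058);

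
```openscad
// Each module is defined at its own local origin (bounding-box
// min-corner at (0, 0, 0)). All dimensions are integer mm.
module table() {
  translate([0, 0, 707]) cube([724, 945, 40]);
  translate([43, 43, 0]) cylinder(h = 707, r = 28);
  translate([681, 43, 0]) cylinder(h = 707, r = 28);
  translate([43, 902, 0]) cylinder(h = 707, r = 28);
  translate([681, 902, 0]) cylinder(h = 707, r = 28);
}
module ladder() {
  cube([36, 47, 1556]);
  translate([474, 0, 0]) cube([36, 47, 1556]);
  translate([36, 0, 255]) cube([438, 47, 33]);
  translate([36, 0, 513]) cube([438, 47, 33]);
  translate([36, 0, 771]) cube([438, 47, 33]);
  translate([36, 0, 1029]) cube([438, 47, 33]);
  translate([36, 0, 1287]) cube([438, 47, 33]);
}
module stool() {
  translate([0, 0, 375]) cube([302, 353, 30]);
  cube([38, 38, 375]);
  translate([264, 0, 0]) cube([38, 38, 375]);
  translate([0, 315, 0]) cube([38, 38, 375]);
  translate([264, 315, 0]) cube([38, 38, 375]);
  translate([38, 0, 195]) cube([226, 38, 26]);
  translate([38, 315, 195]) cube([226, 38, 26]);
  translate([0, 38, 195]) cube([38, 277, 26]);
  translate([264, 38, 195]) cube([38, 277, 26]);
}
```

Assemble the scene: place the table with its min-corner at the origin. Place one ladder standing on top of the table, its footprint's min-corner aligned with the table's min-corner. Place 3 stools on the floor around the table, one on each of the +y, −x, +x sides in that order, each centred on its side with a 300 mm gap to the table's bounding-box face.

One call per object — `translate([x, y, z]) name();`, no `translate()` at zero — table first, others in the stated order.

table();
translate([0, 0, 747]) ladder();
translate([211, 1245, 0]) stool();
translate([-602, 296, 0]) stool();
translate([1024, 296, 0]) stool();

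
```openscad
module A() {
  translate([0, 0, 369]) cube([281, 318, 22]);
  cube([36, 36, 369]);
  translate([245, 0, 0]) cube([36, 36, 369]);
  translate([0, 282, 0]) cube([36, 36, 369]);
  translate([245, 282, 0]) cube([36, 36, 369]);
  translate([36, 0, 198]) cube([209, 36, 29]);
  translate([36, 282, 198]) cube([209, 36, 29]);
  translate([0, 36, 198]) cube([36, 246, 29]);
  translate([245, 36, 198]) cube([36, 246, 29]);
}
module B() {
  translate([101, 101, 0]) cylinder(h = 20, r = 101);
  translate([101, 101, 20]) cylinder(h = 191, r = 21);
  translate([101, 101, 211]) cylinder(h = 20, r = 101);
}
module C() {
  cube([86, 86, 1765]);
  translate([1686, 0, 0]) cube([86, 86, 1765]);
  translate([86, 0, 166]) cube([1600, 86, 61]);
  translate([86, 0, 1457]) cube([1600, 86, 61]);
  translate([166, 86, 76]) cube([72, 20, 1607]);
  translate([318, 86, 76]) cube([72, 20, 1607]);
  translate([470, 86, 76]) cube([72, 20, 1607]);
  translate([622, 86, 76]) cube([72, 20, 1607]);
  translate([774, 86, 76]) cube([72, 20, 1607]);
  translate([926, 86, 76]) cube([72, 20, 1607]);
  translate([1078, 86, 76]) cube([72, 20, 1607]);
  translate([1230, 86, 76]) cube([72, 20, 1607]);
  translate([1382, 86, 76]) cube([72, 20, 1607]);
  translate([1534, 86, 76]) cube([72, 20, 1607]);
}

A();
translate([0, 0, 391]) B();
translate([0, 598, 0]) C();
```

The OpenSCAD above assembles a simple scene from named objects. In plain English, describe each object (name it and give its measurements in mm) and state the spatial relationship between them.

A is a four-legged stool. The seat is a 281×318×22 mm slab whose top surface is at z = 391 mm; four square legs, each 36×36 mm in cross-section, run from the floor (z = 0) to the underside of the seat, each flush with a corner of the seat. Four stretchers, 36 mm wide and 29 mm tall, connect adjacent legs with their undersides at z = 198 mm, each running between the inner faces of the legs it joins and aligned with the legs' outer faces on the other axis.

B is a spool: two coaxial disc flanges of radius 101 mm and thickness 20 mm, joined by a core cylinder of radius 21 mm and height 191 mm. The lower flange rests on z = 0 and the three cylinders share a vertical axis.

C is a fence section. Two 86×86 mm posts, 1765 mm tall, stand on the floor with a clear span of 1600 mm between their inner faces. Two horizontal rails of 86×61 mm section span the gap between the posts with their undersides at z = 166 mm and z = 1457 mm, flush with the posts' −y face. 10 pickets, each 72 mm wide, 20 mm thick and 1607 mm tall, are fixed to the +y face of the rails with their bottoms at z = 76 mm, evenly spaced across the span with equal gaps (rounded down to the nearest mm) at the −x end and between each pair — any rounding remainder accumulates at the +x end.

The spool is on top of the stool. The fence section is on the floor beside the stool on its +y side.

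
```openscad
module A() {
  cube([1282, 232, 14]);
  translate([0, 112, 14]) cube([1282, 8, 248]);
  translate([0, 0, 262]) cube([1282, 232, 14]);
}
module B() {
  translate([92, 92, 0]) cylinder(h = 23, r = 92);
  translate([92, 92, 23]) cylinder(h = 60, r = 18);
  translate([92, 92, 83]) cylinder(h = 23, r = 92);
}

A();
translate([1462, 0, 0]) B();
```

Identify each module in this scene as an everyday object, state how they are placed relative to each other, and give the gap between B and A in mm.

The spool's nearest face is 180 mm from the I-beam's +x face.

A is an I-beam. B is a spool. The spool is on the floor beside the I-beam on its +x side. The gap between the spool and the I-beam is 180 mm.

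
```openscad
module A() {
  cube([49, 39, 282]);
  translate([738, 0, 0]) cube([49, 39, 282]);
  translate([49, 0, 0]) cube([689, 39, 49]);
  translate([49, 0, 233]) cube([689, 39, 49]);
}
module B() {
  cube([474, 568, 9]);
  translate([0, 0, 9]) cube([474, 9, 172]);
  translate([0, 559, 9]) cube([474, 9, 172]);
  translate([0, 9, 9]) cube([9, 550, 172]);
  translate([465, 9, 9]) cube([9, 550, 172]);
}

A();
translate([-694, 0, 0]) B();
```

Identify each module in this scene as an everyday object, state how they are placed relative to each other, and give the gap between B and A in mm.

The open box's nearest face is 220 mm from the picture frame's −x face.

A is a picture frame. B is an open box. The open box is on the floor beside the picture frame on its −x side. The gap between the open box and the picture frame is 220 mm.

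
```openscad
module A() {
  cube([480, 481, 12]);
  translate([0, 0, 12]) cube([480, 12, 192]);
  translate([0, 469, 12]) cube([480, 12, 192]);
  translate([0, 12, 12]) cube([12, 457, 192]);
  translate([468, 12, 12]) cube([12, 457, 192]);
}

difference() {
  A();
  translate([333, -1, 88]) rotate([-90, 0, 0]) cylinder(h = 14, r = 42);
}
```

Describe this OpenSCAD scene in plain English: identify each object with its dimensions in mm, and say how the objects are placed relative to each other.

A is an open-topped rectangular box: outside dimensions 480×481×204 mm, with a uniform wall and base thickness of 12 mm. The base is a full 480×481 slab on the floor; four walls sit on top of the base. The front and back walls (the −y and +y sides) span the full width; the two side walls fit between them.

The open box has a circular hole of radius 42 mm through its front wall, centred at (x = 333, z = 88).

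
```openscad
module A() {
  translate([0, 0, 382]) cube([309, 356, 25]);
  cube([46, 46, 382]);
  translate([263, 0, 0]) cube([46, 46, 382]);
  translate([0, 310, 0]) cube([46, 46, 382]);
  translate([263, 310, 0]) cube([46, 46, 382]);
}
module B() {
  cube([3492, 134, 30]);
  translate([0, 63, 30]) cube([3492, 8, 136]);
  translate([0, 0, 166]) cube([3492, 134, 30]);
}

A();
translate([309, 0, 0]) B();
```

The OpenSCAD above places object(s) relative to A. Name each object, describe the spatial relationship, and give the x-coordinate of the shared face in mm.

A is a stool. B is an I-beam. The I-beam is against the stool's +x side, with their −y faces flush. The x-coordinate of the shared face is 309 mm.

The stool's +x face and the I-beam's −x face are both at x = 309 mm.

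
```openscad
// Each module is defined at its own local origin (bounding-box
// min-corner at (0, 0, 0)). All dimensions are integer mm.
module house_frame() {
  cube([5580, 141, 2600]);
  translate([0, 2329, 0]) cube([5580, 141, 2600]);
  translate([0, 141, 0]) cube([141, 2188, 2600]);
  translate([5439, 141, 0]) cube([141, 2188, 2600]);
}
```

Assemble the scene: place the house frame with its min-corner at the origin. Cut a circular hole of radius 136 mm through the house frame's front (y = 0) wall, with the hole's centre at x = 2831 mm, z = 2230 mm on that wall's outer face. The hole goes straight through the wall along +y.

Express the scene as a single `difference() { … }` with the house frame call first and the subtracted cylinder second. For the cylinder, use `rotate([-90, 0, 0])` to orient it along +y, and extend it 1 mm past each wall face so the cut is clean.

difference() {
  house_frame();
  translate([2831, -1, 2230]) rotate([-90, 0, 0]) cylinder(h = 143, r = 136);
}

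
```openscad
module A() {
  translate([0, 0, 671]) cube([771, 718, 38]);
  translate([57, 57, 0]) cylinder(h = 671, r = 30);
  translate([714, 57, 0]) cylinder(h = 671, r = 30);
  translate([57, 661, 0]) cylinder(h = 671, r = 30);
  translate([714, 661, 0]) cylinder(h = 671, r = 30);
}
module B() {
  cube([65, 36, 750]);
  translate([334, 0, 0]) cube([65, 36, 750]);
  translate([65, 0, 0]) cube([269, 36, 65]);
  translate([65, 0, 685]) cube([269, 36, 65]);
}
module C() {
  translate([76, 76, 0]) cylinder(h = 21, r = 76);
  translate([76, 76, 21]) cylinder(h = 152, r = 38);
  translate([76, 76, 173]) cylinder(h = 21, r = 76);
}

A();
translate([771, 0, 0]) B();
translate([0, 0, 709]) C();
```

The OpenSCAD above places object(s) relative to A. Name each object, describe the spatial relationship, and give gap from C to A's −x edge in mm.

A is a table. B is a picture frame. C is a spool. The picture frame is against the table's +x side, with their −y faces flush. The spool is on top of the table. The gap from the spool to the table's −x edge is 0 mm.

The spool's min-x is at 0; the table's min-x is 0; gap = 0 mm.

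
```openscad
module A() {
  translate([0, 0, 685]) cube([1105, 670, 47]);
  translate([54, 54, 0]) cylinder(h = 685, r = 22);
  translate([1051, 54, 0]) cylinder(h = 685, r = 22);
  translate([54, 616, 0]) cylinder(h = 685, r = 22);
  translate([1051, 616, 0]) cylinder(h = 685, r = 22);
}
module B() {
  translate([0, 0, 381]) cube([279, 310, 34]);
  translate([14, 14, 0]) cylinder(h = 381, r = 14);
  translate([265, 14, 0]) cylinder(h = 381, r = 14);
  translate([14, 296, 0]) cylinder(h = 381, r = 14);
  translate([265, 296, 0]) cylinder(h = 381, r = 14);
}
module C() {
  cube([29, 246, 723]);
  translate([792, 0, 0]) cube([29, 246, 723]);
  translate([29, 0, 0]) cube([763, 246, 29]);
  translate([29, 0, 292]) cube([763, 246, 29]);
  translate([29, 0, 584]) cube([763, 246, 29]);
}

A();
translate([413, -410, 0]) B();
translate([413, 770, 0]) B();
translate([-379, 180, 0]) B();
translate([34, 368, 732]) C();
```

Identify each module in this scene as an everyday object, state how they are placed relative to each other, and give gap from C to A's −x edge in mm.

A is a table. B is a stool. C is a bookshelf. Three stools sit around the table at the −y, +y, −x sides. The bookshelf is on top of the table. The gap from the bookshelf to the table's −x edge is 34 mm.

The bookshelf's min-x is at 34; the table's min-x is 0; gap = 34 mm.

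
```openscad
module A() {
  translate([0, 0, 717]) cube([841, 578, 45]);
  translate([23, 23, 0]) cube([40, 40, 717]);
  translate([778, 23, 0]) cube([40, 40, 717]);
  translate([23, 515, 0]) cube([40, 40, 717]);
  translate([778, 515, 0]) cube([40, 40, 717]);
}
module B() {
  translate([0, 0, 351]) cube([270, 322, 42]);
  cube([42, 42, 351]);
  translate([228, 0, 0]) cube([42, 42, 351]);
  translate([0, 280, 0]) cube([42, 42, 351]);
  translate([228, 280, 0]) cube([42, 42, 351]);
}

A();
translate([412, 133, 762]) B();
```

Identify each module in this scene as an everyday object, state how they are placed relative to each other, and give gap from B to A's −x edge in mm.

The stool's min-x is at 412; the table's min-x is 0; gap = 412 mm.

A is a table. B is a stool. The stool is on top of the table. The gap from the stool to the table's −x edge is 412 mm.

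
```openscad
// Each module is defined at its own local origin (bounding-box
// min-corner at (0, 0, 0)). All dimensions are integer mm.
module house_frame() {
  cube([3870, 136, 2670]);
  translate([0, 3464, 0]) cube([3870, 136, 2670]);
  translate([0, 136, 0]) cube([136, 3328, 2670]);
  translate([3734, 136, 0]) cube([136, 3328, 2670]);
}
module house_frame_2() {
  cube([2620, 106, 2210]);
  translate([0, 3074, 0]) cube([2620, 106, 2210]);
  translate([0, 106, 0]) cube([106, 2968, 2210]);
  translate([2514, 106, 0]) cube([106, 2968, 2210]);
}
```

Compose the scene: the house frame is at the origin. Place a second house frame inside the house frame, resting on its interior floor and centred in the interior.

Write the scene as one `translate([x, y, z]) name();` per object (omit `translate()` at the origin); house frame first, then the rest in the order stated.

house_frame();
translate([625, 210, 0]) house_frame_2();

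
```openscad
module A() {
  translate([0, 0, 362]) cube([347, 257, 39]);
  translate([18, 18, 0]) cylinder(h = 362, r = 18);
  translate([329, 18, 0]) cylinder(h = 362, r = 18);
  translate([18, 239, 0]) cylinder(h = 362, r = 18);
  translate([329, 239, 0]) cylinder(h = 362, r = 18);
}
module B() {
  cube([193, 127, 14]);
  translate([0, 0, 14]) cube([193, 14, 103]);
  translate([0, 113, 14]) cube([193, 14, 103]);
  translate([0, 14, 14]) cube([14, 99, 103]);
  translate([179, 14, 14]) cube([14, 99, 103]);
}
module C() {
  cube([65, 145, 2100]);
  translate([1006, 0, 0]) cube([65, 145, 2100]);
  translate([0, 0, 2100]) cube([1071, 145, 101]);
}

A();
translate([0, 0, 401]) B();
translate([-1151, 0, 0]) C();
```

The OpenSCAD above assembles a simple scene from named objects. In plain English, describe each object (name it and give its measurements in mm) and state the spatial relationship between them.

A is a four-legged stool. The seat is a 347×257×39 mm slab whose top surface is at z = 401 mm; four round legs, each 36 mm in diameter, run from the floor (z = 0) to the underside of the seat, each leg's axis is inset half a diameter from the nearest pair of seat edges (so the leg's bounding box is flush with the corner).

B is an open-topped rectangular box: outside dimensions 193×127×117 mm, with a uniform wall and base thickness of 14 mm. The base is a full 193×127 slab on the floor; four walls sit on top of the base. The front and back walls (the −y and +y sides) span the full width; the two side walls fit between them.

C is a rectangular door frame: two vertical jambs of 65×145 mm section, 2100 mm tall, with a clear opening 941 mm wide between their inner faces. A header 101 mm tall and 145 mm deep lies on top of the jambs and spans the full outside width.

The open box is on top of the stool. The door frame is on the floor beside the stool on its −x side.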